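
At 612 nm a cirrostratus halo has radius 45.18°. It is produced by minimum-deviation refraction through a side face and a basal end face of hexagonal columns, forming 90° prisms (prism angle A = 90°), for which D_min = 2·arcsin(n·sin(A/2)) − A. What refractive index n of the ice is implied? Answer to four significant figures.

Rearranging: n = sin((D_min + A)/2) / sin(A/2).
(D_min + A)/2 = (45.18° + 90°)/2 = 67.590°.
n = sin 67.590° / sin 45° = 0.9245 / 0.7071 = 1.3074.

1.307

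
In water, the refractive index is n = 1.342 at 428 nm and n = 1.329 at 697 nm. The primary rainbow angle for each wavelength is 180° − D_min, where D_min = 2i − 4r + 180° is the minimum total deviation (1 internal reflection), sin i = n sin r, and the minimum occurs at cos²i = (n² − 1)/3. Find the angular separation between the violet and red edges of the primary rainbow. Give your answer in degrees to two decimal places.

1.88°

At 428 nm (n = 1.342): cos²i = 0.26699 → i = 58.888°, r = 39.641°, D_min = 139.213°, rainbow angle = 40.787°.
At 697 nm (n = 1.329): cos²i = 0.25541 → i = 59.643°, r = 40.487°, D_min = 137.337°, rainbow angle = 42.663°.
Angular width = |40.787° − 42.663°| = 1.876°.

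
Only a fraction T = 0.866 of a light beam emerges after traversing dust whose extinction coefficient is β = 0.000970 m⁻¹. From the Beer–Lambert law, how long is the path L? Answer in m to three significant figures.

Beer–Lambert: T = exp(−βL) ⇒ L = −ln(T)/β = −ln(0.866)/0.000970 = 0.1439/0.000970 = 148.3 m.

148 m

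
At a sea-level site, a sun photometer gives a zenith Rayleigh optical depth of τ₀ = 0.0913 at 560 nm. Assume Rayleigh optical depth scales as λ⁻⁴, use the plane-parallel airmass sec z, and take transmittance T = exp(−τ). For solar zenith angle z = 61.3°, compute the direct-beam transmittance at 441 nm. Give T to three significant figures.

sec 61.3° = 2.0824.
τ = 0.0913 × (560/441)⁴ × 2.0824 = 0.0913 × 2.6001 × 2.0824 = 0.4943.
T = exp(−0.4943) = 0.6100.

0.610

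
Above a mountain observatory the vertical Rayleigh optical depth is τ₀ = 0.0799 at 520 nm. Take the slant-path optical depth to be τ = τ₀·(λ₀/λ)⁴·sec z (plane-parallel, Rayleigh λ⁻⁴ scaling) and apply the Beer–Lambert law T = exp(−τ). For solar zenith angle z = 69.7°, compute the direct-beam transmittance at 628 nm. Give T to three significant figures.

sec 69.7° = 2.8824.
τ = 0.0799 × (520/628)⁴ × 2.8824 = 0.0799 × 0.4701 × 2.8824 = 0.1083.
T = exp(−0.1083) = 0.8974.

0.897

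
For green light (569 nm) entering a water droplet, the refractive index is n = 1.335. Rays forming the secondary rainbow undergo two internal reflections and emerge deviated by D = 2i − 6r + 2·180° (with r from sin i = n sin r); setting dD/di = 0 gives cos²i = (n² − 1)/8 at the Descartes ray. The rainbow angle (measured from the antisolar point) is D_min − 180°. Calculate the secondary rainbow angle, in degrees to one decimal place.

cos²i = (1.78222 − 1)/8 = 0.09778; i = arccos(0.31269) = 71.778°.
sin r = sin 71.778°/1.335 = 0.71150; r = 45.357°.
D_min = 2·71.778° − 6·45.357° + 360° = 231.414°.
Rainbow angle = D_min − 180° = 51.414°.

51.4°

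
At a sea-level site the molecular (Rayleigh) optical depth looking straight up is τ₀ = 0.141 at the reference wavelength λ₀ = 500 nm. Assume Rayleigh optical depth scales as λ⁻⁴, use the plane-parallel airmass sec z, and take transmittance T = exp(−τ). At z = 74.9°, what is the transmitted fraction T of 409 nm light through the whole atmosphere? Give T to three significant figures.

sec 74.9° = 3.8387.
τ = 0.141 × (500/409)⁴ × 3.8387 = 0.141 × 2.2335 × 3.8387 = 1.2089.
T = exp(−1.2089) = 0.2985.

0.299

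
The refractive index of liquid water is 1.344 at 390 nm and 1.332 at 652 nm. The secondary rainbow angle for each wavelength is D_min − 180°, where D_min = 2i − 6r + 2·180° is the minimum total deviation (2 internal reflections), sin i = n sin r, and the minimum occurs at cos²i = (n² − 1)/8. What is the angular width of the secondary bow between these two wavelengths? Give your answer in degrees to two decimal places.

At 390 nm (n = 1.344): cos²i = 0.10079 → i = 71.490°, r = 44.874°, D_min = 233.733°, rainbow angle = 53.733°.
At 652 nm (n = 1.332): cos²i = 0.09678 → i = 71.875°, r = 45.520°, D_min = 230.628°, rainbow angle = 50.628°.
Angular width = |53.733° − 50.628°| = 3.104°.

3.10°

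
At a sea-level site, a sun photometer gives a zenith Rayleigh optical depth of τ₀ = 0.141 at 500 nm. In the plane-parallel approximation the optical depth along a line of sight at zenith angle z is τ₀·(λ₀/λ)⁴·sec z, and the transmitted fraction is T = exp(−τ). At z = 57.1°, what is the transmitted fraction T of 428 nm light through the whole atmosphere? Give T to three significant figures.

sec 57.1° = 1.8410.
τ = 0.141 × (500/428)⁴ × 1.8410 = 0.141 × 1.8625 × 1.8410 = 0.4835.
T = exp(−0.4835) = 0.6166.

0.617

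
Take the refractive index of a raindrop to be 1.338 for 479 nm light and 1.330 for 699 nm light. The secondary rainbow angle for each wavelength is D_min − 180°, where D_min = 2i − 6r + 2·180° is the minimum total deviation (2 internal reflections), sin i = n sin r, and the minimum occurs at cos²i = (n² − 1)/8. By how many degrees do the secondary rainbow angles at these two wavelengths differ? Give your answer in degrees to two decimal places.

2.09°

At 479 nm (n = 1.338): cos²i = 0.09878 → i = 71.682°, r = 45.195°, D_min = 232.193°, rainbow angle = 52.193°.
At 699 nm (n = 1.330): cos²i = 0.09611 → i = 71.940°, r = 45.630°, D_min = 230.101°, rainbow angle = 50.101°.
Angular width = |52.193° − 50.101°| = 2.092°.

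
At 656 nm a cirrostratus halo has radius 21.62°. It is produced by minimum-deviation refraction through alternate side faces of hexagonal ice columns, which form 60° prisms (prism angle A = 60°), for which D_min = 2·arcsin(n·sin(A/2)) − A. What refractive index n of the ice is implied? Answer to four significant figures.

Rearranging: n = sin((D_min + A)/2) / sin(A/2).
(D_min + A)/2 = (21.62° + 60°)/2 = 40.810°.
n = sin 40.810° / sin 30° = 0.6536 / 0.5000 = 1.3071.

1.307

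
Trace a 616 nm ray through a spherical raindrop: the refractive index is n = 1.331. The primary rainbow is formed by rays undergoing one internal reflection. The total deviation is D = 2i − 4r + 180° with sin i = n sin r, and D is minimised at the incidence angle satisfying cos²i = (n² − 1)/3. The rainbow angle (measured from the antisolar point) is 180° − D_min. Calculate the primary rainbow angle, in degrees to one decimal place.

42.4°

cos²i = (1.77156 − 1)/3 = 0.25719; i = arccos(0.50714) = 59.527°.
sin r = sin 59.527°/1.331 = 0.64753; r = 40.356°.
D_min = 2·59.527° − 4·40.356° + 180° = 137.630°.
Rainbow angle = 180° − D_min = 42.370°.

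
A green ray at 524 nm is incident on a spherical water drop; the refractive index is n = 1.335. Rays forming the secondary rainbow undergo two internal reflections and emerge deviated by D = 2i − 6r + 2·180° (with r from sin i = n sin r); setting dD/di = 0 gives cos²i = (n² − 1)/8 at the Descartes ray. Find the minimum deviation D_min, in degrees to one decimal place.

231.4°

cos²i = (1.78222 − 1)/8 = 0.09778; i = arccos(0.31269) = 71.778°.
sin r = sin 71.778°/1.335 = 0.71150; r = 45.357°.
D_min = 2·71.778° − 6·45.357° + 360° = 231.414°.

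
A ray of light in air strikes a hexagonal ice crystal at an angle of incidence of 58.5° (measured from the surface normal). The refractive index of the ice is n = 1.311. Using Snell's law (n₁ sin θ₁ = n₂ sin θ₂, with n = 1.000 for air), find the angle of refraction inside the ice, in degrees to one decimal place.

40.6°

Snell: sin θ_r = sin θ_i / n = sin 58.5° / 1.311 = 0.8526 / 1.311 = 0.6504.
θ_r = arcsin(0.6504) = 40.57°.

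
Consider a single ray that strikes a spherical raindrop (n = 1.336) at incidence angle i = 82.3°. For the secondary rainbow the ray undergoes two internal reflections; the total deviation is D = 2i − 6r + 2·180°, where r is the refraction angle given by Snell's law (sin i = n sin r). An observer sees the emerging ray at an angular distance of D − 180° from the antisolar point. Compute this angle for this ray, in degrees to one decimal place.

57.3°

sin r = sin 82.3° / 1.336 = 0.9910/1.336 = 0.7418; r = 47.88°.
D = 2·82.3° − 6·47.88° + 2·180° = 164.60° − 287.29° + 360° = 237.31°.
Angle from antisolar point = D − 180° = 57.31°.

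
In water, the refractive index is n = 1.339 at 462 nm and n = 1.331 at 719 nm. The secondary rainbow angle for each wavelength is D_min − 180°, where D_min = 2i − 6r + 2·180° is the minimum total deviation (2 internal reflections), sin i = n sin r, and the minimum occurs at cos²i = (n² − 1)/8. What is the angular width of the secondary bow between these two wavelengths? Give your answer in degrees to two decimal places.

2.09°

At 462 nm (n = 1.339): cos²i = 0.09912 → i = 71.650°, r = 45.141°, D_min = 232.451°, rainbow angle = 52.451°.
At 719 nm (n = 1.331): cos²i = 0.09645 → i = 71.907°, r = 45.575°, D_min = 230.365°, rainbow angle = 50.365°.
Angular width = |52.451° − 50.365°| = 2.086°.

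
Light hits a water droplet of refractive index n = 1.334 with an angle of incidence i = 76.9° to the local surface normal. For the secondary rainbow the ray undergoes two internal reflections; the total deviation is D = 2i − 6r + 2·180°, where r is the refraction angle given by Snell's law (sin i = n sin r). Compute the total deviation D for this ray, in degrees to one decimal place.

232.4°

sin r = sin 76.9° / 1.334 = 0.9740/1.334 = 0.7301; r = 46.90°.
D = 2·76.9° − 6·46.90° + 2·180° = 153.80° − 281.38° + 360° = 232.42°.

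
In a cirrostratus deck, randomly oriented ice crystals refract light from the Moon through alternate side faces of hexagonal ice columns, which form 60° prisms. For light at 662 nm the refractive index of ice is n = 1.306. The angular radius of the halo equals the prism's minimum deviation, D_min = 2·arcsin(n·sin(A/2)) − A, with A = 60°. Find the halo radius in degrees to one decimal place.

21.5°

n·sin(A/2) = 1.306 × sin 30° = 1.306 × 0.5000 = 0.6530.
D_min = 2·arcsin(0.6530) − 60° = 2 × 40.768° − 60° = 21.536°.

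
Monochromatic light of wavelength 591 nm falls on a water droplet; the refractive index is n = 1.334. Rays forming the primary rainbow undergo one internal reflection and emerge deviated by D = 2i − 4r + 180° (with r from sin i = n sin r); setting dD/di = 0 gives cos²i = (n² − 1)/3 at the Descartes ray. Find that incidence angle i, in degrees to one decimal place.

59.4°

cos²i = (1.334² − 1)/3 = (1.77956 − 1)/3 = 0.25985.
cos i = 0.50976, so i = 59.352°.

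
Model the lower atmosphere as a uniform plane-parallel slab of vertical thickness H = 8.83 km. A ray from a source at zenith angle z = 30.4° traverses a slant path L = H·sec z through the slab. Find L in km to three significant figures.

sec z = 1/cos 30.4° = 1.1594.
L = 8.83 × 1.1594 = 10.238 km.

10.2 km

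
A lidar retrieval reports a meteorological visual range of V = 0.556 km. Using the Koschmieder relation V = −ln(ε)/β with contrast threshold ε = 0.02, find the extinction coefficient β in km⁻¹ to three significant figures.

7.04 km⁻¹

β = −ln(0.02) / V = 3.912 / 0.556 = 7.0360 km⁻¹.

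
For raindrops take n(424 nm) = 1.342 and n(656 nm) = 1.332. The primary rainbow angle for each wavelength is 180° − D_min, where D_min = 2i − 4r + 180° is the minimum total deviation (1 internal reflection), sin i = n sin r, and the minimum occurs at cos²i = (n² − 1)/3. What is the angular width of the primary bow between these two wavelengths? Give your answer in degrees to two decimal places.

1.44°

At 424 nm (n = 1.342): cos²i = 0.26699 → i = 58.888°, r = 39.641°, D_min = 139.213°, rainbow angle = 40.787°.
At 656 nm (n = 1.332): cos²i = 0.25807 → i = 59.469°, r = 40.290°, D_min = 137.776°, rainbow angle = 42.224°.
Angular width = |40.787° − 42.224°| = 1.437°.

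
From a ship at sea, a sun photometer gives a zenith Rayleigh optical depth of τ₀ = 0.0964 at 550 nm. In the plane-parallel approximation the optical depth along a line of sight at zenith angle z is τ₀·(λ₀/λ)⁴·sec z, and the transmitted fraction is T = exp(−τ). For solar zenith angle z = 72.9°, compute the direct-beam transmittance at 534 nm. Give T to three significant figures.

0.691

sec 72.9° = 3.4009.
τ = 0.0964 × (550/534)⁴ × 3.4009 = 0.0964 × 1.1253 × 3.4009 = 0.3689.
T = exp(−0.3689) = 0.6915.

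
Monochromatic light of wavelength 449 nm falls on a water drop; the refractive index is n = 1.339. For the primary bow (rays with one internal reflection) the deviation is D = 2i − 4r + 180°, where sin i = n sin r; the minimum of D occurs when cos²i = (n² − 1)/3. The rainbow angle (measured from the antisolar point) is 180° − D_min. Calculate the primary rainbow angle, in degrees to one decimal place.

cos²i = (1.79292 − 1)/3 = 0.26431; i = arccos(0.51411) = 59.062°.
sin r = sin 59.062°/1.339 = 0.64057; r = 39.834°.
D_min = 2·59.062° − 4·39.834° + 180° = 138.786°.
Rainbow angle = 180° − D_min = 41.214°.

41.2°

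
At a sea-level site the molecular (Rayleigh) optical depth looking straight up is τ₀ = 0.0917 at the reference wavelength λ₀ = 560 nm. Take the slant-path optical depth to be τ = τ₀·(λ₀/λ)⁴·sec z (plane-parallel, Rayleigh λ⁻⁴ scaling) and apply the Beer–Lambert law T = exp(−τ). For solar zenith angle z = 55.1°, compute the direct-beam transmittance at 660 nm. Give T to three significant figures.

sec 55.1° = 1.7478.
τ = 0.0917 × (560/660)⁴ × 1.7478 = 0.0917 × 0.5183 × 1.7478 = 0.0831.
T = exp(−0.0831) = 0.9203.

0.920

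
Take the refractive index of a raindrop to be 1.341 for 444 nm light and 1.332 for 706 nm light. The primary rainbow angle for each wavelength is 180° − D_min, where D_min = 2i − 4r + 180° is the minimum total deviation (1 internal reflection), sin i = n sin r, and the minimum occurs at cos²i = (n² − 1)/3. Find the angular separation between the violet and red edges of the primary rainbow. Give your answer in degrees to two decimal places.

1.29°

At 444 nm (n = 1.341): cos²i = 0.26609 → i = 58.946°, r = 39.705°, D_min = 139.071°, rainbow angle = 40.929°.
At 706 nm (n = 1.332): cos²i = 0.25807 → i = 59.469°, r = 40.290°, D_min = 137.776°, rainbow angle = 42.224°.
Angular width = |40.929° − 42.224°| = 1.295°.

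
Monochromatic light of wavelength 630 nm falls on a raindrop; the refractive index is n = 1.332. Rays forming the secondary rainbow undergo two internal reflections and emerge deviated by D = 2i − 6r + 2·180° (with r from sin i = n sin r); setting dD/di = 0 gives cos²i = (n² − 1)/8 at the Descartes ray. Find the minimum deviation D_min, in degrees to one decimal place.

cos²i = (1.77422 − 1)/8 = 0.09678; i = arccos(0.31109) = 71.875°.
sin r = sin 71.875°/1.332 = 0.71350; r = 45.520°.
D_min = 2·71.875° − 6·45.520° + 360° = 230.628°.

230.6°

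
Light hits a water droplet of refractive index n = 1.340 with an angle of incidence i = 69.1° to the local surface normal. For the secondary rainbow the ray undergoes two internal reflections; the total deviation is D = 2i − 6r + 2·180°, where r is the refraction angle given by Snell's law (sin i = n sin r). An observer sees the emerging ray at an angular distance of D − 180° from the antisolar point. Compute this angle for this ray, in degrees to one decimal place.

sin r = sin 69.1° / 1.340 = 0.9342/1.340 = 0.6972; r = 44.20°.
D = 2·69.1° − 6·44.20° + 2·180° = 138.20° − 265.20° + 360° = 233.00°.
Angle from antisolar point = D − 180° = 53.00°.

53.0°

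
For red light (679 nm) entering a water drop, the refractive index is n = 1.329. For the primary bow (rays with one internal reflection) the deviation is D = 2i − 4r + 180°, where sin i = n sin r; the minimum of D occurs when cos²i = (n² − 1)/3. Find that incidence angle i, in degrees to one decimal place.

cos²i = (1.329² − 1)/3 = (1.76624 − 1)/3 = 0.25541.
cos i = 0.50538, so i = 59.643°.

59.6°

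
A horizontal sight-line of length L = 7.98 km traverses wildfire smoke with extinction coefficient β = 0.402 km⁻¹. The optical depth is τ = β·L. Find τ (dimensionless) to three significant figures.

3.21

τ = β·L = 0.402 × 7.98 = 3.2080.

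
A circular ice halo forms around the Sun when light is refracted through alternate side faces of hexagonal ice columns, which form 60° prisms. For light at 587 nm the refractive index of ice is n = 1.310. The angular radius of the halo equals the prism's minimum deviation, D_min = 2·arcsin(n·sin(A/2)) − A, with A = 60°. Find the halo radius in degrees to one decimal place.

n·sin(A/2) = 1.310 × sin 30° = 1.310 × 0.5000 = 0.6550.
D_min = 2·arcsin(0.6550) − 60° = 2 × 40.920° − 60° = 21.839°.

21.8°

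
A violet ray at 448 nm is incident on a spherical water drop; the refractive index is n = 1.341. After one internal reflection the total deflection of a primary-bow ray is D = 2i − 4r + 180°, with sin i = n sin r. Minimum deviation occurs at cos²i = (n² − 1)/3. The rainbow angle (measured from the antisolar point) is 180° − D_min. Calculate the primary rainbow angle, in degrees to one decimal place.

cos²i = (1.79828 − 1)/3 = 0.26609; i = arccos(0.51584) = 58.946°.
sin r = sin 58.946°/1.341 = 0.63884; r = 39.705°.
D_min = 2·58.946° − 4·39.705° + 180° = 139.071°.
Rainbow angle = 180° − D_min = 40.929°.

40.9°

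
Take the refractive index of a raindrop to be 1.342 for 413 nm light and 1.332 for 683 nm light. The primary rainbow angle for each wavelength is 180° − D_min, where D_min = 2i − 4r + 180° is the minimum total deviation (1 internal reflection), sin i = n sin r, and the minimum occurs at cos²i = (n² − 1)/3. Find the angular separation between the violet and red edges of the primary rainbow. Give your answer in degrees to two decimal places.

At 413 nm (n = 1.342): cos²i = 0.26699 → i = 58.888°, r = 39.641°, D_min = 139.213°, rainbow angle = 40.787°.
At 683 nm (n = 1.332): cos²i = 0.25807 → i = 59.469°, r = 40.290°, D_min = 137.776°, rainbow angle = 42.224°.
Angular width = |40.787° − 42.224°| = 1.437°.

1.44°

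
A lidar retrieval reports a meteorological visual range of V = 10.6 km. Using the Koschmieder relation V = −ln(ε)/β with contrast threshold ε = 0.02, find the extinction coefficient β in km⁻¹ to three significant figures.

0.369 km⁻¹

β = −ln(0.02) / V = 3.912 / 10.6 = 0.3691 km⁻¹.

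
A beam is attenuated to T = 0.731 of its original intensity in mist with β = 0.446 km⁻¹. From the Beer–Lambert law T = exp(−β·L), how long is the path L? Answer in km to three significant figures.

Beer–Lambert: T = exp(−βL) ⇒ L = −ln(T)/β = −ln(0.731)/0.446 = 0.3133/0.446 = 0.7026 km.

0.703 km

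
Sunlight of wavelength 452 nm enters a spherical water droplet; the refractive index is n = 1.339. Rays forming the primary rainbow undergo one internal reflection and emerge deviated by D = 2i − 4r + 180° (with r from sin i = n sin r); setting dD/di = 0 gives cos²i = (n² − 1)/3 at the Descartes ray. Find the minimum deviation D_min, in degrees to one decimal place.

138.8°

cos²i = (1.79292 − 1)/3 = 0.26431; i = arccos(0.51411) = 59.062°.
sin r = sin 59.062°/1.339 = 0.64057; r = 39.834°.
D_min = 2·59.062° − 4·39.834° + 180° = 138.786°.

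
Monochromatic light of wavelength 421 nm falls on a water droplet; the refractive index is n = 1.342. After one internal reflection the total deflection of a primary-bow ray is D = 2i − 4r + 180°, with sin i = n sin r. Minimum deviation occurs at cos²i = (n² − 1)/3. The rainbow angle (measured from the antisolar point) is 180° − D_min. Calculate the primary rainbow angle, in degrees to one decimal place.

cos²i = (1.80096 − 1)/3 = 0.26699; i = arccos(0.51671) = 58.888°.
sin r = sin 58.888°/1.342 = 0.63797; r = 39.641°.
D_min = 2·58.888° − 4·39.641° + 180° = 139.213°.
Rainbow angle = 180° − D_min = 40.787°.

40.8°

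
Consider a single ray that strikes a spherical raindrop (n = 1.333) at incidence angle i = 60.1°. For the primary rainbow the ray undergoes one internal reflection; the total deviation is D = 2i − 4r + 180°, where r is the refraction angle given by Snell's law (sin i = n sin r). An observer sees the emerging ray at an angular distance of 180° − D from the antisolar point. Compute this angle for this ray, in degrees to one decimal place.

sin r = sin 60.1° / 1.333 = 0.8669/1.333 = 0.6503; r = 40.57°.
D = 2·60.1° − 4·40.57° + 180° = 120.20° − 162.27° + 180° = 137.93°.
Angle from antisolar point = 180° − D = 42.07°.

42.1°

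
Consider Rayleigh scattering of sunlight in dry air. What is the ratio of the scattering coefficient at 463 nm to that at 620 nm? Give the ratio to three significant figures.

Rayleigh scattering ∝ λ⁻⁴, so the ratio of coefficients is the inverse fourth power of the wavelength ratio.
σ(463)/σ(620) = (620/463)⁴ = (1.3391)⁴ = 3.215.

3.22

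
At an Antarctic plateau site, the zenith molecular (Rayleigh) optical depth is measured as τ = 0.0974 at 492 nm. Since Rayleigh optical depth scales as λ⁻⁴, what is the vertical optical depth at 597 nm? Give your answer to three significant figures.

τ(597 nm) = τ(492 nm) × (492/597)⁴ = 0.0974 × (0.8241)⁴ = 0.0974 × 0.4613 = 0.0449.

0.0449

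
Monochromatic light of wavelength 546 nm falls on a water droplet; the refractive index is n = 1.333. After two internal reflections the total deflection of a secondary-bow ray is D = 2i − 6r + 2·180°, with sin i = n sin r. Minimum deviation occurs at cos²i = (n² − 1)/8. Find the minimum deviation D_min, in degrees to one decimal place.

230.9°

cos²i = (1.77689 − 1)/8 = 0.09711; i = arccos(0.31163) = 71.843°.
sin r = sin 71.843°/1.333 = 0.71283; r = 45.466°.
D_min = 2·71.843° − 6·45.466° + 360° = 230.891°.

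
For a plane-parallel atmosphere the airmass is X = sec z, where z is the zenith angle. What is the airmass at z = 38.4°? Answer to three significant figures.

1.28

X = sec z = 1/cos 38.4° = 1/0.7837 = 1.2760.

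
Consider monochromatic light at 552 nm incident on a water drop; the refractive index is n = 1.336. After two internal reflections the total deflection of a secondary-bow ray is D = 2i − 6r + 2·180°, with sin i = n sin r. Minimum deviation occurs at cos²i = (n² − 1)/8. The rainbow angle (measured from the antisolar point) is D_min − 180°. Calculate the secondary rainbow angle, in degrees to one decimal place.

cos²i = (1.78490 − 1)/8 = 0.09811; i = arccos(0.31323) = 71.746°.
sin r = sin 71.746°/1.336 = 0.71084; r = 45.303°.
D_min = 2·71.746° − 6·45.303° + 360° = 231.674°.
Rainbow angle = D_min − 180° = 51.674°.

51.7°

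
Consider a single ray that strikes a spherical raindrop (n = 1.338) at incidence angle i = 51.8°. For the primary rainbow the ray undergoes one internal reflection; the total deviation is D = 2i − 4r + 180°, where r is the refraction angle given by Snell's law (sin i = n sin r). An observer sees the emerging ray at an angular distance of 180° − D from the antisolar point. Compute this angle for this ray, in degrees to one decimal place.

sin r = sin 51.8° / 1.338 = 0.7859/1.338 = 0.5873; r = 35.97°.
D = 2·51.8° − 4·35.97° + 180° = 103.60° − 143.87° + 180° = 139.73°.
Angle from antisolar point = 180° − D = 40.27°.

40.3°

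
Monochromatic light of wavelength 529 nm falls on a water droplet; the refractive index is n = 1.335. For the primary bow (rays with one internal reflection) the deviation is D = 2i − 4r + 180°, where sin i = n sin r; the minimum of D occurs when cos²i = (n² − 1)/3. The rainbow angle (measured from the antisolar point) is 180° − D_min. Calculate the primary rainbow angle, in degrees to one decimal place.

41.8°

cos²i = (1.78222 − 1)/3 = 0.26074; i = arccos(0.51063) = 59.294°.
sin r = sin 59.294°/1.335 = 0.64405; r = 40.094°.
D_min = 2·59.294° − 4·40.094° + 180° = 138.212°.
Rainbow angle = 180° − D_min = 41.788°.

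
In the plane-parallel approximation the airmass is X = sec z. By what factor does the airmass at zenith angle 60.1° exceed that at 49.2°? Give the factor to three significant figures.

X(60.1°)/X(49.2°) = sec 60.1° / sec 49.2° = cos 49.2° / cos 60.1° = 0.6534/0.4985 = 1.3108.

1.31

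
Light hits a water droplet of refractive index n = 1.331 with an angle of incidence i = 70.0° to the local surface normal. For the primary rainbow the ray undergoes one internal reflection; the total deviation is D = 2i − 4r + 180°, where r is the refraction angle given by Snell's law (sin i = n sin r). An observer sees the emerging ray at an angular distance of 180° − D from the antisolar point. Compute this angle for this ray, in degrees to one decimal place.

39.6°

sin r = sin 70.0° / 1.331 = 0.9397/1.331 = 0.7060; r = 44.91°.
D = 2·70.0° − 4·44.91° + 180° = 140.00° − 179.64° + 180° = 140.36°.
Angle from antisolar point = 180° − D = 39.64°.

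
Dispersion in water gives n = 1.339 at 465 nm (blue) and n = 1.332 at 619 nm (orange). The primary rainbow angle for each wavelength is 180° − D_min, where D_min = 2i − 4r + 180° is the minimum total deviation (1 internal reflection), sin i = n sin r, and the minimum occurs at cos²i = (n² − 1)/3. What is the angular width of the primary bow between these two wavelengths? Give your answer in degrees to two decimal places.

1.01°

At 465 nm (n = 1.339): cos²i = 0.26431 → i = 59.062°, r = 39.834°, D_min = 138.786°, rainbow angle = 41.214°.
At 619 nm (n = 1.332): cos²i = 0.25807 → i = 59.469°, r = 40.290°, D_min = 137.776°, rainbow angle = 42.224°.
Angular width = |41.214° − 42.224°| = 1.010°.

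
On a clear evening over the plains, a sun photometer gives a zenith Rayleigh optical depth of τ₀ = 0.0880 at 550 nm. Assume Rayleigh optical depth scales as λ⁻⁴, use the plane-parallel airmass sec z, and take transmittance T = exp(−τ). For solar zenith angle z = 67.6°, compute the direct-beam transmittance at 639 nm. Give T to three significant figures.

0.881

sec 67.6° = 2.6242.
τ = 0.0880 × (550/639)⁴ × 2.6242 = 0.0880 × 0.5488 × 2.6242 = 0.1267.
T = exp(−0.1267) = 0.8810.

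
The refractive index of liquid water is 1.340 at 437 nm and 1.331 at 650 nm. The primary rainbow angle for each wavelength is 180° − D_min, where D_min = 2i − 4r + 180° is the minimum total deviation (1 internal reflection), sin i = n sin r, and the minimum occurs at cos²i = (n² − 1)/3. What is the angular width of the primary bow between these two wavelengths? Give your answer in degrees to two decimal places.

1.30°

At 437 nm (n = 1.340): cos²i = 0.26520 → i = 59.004°, r = 39.770°, D_min = 138.929°, rainbow angle = 41.071°.
At 650 nm (n = 1.331): cos²i = 0.25719 → i = 59.527°, r = 40.356°, D_min = 137.630°, rainbow angle = 42.370°.
Angular width = |41.071° − 42.370°| = 1.299°.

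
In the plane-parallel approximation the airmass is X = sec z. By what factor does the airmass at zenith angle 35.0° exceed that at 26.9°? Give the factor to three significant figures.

1.09

X(35.0°)/X(26.9°) = sec 35.0° / sec 26.9° = cos 26.9° / cos 35.0° = 0.8918/0.8192 = 1.0887.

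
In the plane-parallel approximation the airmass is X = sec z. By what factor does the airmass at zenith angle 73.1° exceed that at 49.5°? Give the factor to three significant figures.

2.23

X(73.1°)/X(49.5°) = sec 73.1° / sec 49.5° = cos 49.5° / cos 73.1° = 0.6494/0.2907 = 2.2341.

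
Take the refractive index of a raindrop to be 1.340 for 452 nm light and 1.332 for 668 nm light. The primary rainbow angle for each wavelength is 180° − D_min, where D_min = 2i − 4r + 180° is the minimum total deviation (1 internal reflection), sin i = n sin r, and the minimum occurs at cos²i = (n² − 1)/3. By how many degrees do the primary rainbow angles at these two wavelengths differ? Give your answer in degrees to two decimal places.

1.15°

At 452 nm (n = 1.340): cos²i = 0.26520 → i = 59.004°, r = 39.770°, D_min = 138.929°, rainbow angle = 41.071°.
At 668 nm (n = 1.332): cos²i = 0.25807 → i = 59.469°, r = 40.290°, D_min = 137.776°, rainbow angle = 42.224°.
Angular width = |41.071° − 42.224°| = 1.153°.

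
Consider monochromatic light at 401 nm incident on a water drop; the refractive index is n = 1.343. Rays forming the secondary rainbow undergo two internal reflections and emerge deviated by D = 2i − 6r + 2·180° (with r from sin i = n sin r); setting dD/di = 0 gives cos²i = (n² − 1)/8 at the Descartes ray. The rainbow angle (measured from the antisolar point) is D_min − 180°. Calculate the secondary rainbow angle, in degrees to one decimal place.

cos²i = (1.80365 − 1)/8 = 0.10046; i = arccos(0.31695) = 71.522°.
sin r = sin 71.522°/1.343 = 0.70621; r = 44.928°.
D_min = 2·71.522° − 6·44.928° + 360° = 233.478°.
Rainbow angle = D_min − 180° = 53.478°.

53.5°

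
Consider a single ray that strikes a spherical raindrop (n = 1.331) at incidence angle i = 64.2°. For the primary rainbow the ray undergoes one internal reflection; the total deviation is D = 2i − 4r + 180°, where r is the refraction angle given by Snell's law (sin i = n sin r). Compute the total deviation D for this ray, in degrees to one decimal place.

sin r = sin 64.2° / 1.331 = 0.9003/1.331 = 0.6764; r = 42.56°.
D = 2·64.2° − 4·42.56° + 180° = 128.40° − 170.26° + 180° = 138.14°.

138.1°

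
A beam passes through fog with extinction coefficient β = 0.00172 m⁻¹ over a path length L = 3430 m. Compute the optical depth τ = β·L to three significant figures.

5.90

τ = β·L = 0.00172 × 3430 = 5.8996.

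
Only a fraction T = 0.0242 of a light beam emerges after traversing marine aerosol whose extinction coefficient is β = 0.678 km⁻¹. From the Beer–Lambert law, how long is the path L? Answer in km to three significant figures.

Beer–Lambert: T = exp(−βL) ⇒ L = −ln(T)/β = −ln(0.0242)/0.678 = 3.7214/0.678 = 5.489 km.

5.49 km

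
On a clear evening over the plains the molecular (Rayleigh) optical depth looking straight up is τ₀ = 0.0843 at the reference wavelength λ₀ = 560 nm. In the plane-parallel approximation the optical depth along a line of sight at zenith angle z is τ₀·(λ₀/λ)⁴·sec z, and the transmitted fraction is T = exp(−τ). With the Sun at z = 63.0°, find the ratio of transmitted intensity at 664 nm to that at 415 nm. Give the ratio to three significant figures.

Airmass: sec 63.0° = 2.2027.
τ(664 nm) = 0.0843 × (560/664)⁴ × 2.2027 = 0.0843 × 0.5059 × 2.2027 = 0.0939.
τ(415 nm) = 0.0843 × (560/415)⁴ × 2.2027 = 0.0843 × 3.3156 × 2.2027 = 0.6157.
T(664)/T(415) = exp(τ_B − τ_A) = exp(0.5217) = 1.6849.

1.68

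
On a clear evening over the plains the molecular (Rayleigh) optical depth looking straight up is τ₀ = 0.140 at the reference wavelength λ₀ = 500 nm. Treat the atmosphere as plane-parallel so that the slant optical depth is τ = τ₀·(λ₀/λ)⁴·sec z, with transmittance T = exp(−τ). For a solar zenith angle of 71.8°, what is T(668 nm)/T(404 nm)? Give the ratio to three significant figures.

Airmass: sec 71.8° = 3.2017.
τ(668 nm) = 0.140 × (500/668)⁴ × 3.2017 = 0.140 × 0.3139 × 3.2017 = 0.1407.
τ(404 nm) = 0.140 × (500/404)⁴ × 3.2017 = 0.140 × 2.3461 × 3.2017 = 1.0516.
T(668)/T(404) = exp(τ_B − τ_A) = exp(0.9109) = 2.4866.

2.49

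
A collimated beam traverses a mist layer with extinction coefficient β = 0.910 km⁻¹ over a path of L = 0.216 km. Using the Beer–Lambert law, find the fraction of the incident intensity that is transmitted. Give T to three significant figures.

0.822

τ = β·L = 0.910 × 0.216 = 0.1966.
T = exp(−0.1966) = 0.8216.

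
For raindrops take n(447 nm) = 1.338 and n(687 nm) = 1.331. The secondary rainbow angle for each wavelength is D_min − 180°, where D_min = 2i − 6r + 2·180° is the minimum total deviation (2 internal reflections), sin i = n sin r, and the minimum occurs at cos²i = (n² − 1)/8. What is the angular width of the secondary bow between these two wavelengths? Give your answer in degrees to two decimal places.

1.83°

At 447 nm (n = 1.338): cos²i = 0.09878 → i = 71.682°, r = 45.195°, D_min = 232.193°, rainbow angle = 52.193°.
At 687 nm (n = 1.331): cos²i = 0.09645 → i = 71.907°, r = 45.575°, D_min = 230.365°, rainbow angle = 50.365°.
Angular width = |52.193° − 50.365°| = 1.828°.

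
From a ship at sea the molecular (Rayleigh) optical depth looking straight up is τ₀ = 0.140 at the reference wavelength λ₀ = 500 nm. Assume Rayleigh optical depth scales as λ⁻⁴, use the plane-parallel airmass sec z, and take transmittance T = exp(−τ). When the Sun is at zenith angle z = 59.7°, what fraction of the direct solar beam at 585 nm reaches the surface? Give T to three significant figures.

0.862

sec 59.7° = 1.9821.
τ = 0.140 × (500/585)⁴ × 1.9821 = 0.140 × 0.5337 × 1.9821 = 0.1481.
T = exp(−0.1481) = 0.8624.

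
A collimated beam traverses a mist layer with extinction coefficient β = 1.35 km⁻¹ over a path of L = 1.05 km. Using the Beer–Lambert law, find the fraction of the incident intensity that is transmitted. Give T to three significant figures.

τ = β·L = 1.35 × 1.05 = 1.4175.
T = exp(−1.4175) = 0.2423.

0.242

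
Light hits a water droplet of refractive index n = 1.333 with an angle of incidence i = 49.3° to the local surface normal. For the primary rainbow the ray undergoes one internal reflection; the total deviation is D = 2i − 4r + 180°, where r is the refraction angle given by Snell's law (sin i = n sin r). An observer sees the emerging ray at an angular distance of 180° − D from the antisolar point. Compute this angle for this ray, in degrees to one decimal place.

40.1°

sin r = sin 49.3° / 1.333 = 0.7581/1.333 = 0.5687; r = 34.66°.
D = 2·49.3° − 4·34.66° + 180° = 98.60° − 138.65° + 180° = 139.95°.
Angle from antisolar point = 180° − D = 40.05°.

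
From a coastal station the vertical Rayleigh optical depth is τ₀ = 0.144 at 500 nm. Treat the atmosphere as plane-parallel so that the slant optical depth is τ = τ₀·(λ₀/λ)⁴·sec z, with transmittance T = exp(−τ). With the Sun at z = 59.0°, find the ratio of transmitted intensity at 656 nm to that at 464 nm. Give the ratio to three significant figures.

Airmass: sec 59.0° = 1.9416.
τ(656 nm) = 0.144 × (500/656)⁴ × 1.9416 = 0.144 × 0.3375 × 1.9416 = 0.0944.
τ(464 nm) = 0.144 × (500/464)⁴ × 1.9416 = 0.144 × 1.3484 × 1.9416 = 0.3770.
T(656)/T(464) = exp(τ_B − τ_A) = exp(0.2826) = 1.3266.

1.33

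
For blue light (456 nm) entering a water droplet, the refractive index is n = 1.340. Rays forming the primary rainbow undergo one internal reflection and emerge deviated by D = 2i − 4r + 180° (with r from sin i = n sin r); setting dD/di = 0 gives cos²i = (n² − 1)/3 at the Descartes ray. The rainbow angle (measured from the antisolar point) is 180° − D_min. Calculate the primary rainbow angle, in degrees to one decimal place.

cos²i = (1.79560 − 1)/3 = 0.26520; i = arccos(0.51498) = 59.004°.
sin r = sin 59.004°/1.340 = 0.63971; r = 39.770°.
D_min = 2·59.004° − 4·39.770° + 180° = 138.929°.
Rainbow angle = 180° − D_min = 41.071°.

41.1°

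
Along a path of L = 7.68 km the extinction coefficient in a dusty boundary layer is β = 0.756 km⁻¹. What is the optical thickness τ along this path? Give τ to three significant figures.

τ = β·L = 0.756 × 7.68 = 5.8061.

5.81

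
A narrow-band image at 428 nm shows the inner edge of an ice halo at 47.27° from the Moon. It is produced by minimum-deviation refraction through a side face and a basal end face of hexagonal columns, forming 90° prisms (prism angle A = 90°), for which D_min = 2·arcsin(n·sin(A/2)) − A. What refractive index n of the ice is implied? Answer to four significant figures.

1.317

Rearranging: n = sin((D_min + A)/2) / sin(A/2).
(D_min + A)/2 = (47.27° + 90°)/2 = 68.635°.
n = sin 68.635° / sin 45° = 0.9313 / 0.7071 = 1.3170.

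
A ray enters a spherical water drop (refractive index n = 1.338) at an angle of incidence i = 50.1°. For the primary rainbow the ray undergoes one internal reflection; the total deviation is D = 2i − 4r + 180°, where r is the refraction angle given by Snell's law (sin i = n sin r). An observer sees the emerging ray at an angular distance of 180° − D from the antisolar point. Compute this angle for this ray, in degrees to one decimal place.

39.7°

sin r = sin 50.1° / 1.338 = 0.7672/1.338 = 0.5734; r = 34.99°.
D = 2·50.1° − 4·34.99° + 180° = 100.20° − 139.94° + 180° = 140.26°.
Angle from antisolar point = 180° − D = 39.74°.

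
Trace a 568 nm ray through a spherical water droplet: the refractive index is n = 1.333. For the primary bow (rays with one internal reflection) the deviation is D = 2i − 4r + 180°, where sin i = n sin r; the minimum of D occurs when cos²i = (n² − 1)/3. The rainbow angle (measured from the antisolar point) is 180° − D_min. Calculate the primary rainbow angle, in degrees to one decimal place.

42.1°

cos²i = (1.77689 − 1)/3 = 0.25896; i = arccos(0.50888) = 59.410°.
sin r = sin 59.410°/1.333 = 0.64579; r = 40.225°.
D_min = 2·59.410° − 4·40.225° + 180° = 137.922°.
Rainbow angle = 180° − D_min = 42.078°.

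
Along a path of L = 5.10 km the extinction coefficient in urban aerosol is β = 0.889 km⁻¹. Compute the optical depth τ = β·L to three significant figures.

τ = β·L = 0.889 × 5.10 = 4.5339.

4.53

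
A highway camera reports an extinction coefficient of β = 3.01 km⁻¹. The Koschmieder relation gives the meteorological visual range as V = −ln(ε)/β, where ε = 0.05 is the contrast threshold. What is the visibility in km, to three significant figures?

0.995 km

V = −ln(0.05) / 3.01 = 2.996 / 3.01 = 0.9953 km.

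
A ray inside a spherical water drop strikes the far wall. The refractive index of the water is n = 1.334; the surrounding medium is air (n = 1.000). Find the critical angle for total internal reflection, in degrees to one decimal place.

sin θ_c = n_air / n = 1.000 / 1.334 = 0.7496.
θ_c = arcsin(0.7496) = 48.56°.

48.6°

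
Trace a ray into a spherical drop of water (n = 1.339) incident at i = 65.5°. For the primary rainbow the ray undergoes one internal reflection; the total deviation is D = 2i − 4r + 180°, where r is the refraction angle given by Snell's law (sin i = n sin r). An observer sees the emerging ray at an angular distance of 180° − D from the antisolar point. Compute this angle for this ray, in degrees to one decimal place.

sin r = sin 65.5° / 1.339 = 0.9100/1.339 = 0.6796; r = 42.81°.
D = 2·65.5° − 4·42.81° + 180° = 131.00° − 171.24° + 180° = 139.76°.
Angle from antisolar point = 180° − D = 40.24°.

40.2°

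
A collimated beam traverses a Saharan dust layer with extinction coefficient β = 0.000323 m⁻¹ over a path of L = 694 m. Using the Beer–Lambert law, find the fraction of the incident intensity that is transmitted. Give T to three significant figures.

0.799

τ = β·L = 0.000323 × 694 = 0.2242.
T = exp(−0.2242) = 0.7992.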